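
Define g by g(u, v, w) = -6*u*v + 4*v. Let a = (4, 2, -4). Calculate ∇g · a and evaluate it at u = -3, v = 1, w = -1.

20

∂g/∂u = -6*v
∂g/∂v = -6*u + 4
∂g/∂w = 0
∇g at (-3, 1, -1) = (-6, 22, 0)
∇g · a = (-6)(4) + (22)(2) + (0)(-4) = 20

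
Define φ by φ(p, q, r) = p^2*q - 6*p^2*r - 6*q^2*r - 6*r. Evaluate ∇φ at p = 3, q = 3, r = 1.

(-18, -27, -114)

∂φ/∂p = 2*p*q - 12*p*r
∂φ/∂q = p^2 - 12*q*r
∂φ/∂r = -6*p^2 - 6*q^2 - 6
∇φ = (2*p*q - 12*p*r, p^2 - 12*q*r, -6*p^2 - 6*q^2 - 6)
At (3, 3, 1): (-18, -27, -114).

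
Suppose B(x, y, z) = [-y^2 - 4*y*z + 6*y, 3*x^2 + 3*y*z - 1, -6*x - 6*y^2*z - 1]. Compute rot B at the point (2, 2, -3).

(66, -2, -2)

(∇×B)₁ = ∂B₃/∂y − ∂B₂/∂z = -12*y*z - 3*y
(∇×B)₂ = ∂B₁/∂z − ∂B₃/∂x = -4*y + 6
(∇×B)₃ = ∂B₂/∂x − ∂B₁/∂y = 6*x + 2*y + 4*z - 6
∇×B = (-12*y*z - 3*y, -4*y + 6, 6*x + 2*y + 4*z - 6)
At (2, 2, -3): (66, -2, -2).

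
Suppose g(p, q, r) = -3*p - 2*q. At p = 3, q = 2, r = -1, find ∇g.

∂g/∂p = -3
∂g/∂q = -2
∂g/∂r = 0
∇g = (-3, -2, 0)
At (3, 2, -1): (-3, -2, 0).

(-3, -2, 0)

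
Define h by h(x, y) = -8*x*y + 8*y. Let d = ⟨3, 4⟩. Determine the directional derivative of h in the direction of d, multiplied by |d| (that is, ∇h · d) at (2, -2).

16

∂h/∂x = -8*y
∂h/∂y = -8*x + 8
∇h at (2, -2) = (16, -8)
∇h · d = (16)(3) + (-8)(4) = 16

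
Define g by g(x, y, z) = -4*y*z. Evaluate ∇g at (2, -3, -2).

(0, 8, 12)

∂g/∂x = 0
∂g/∂y = -4*z
∂g/∂z = -4*y
∇g = (0, -4*z, -4*y)
At (2, -3, -2): (0, 8, 12).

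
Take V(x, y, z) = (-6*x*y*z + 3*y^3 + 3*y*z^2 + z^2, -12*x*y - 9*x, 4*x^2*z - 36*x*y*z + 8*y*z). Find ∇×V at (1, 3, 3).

(-84, 342, -135)

(∇×V)₁ = ∂V₃/∂y − ∂V₂/∂z = -36*x*z + 8*z
(∇×V)₂ = ∂V₁/∂z − ∂V₃/∂x = -6*x*y - 8*x*z + 42*y*z + 2*z
(∇×V)₃ = ∂V₂/∂x − ∂V₁/∂y = 6*x*z - 9*y^2 - 12*y - 3*z^2 - 9
∇×V = (-36*x*z + 8*z, -6*x*y - 8*x*z + 42*y*z + 2*z, 6*x*z - 9*y^2 - 12*y - 3*z^2 - 9)
At (1, 3, 3): (-84, 342, -135).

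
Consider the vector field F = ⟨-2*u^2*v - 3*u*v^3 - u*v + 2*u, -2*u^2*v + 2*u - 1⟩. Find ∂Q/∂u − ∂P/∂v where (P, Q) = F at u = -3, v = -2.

-115

∂F₂/∂u = -4*u*v + 2
∂F₁/∂v = -2*u^2 - 9*u*v^2 - u
Scalar curl = 2*u^2 + 9*u*v^2 - 4*u*v + u + 2
At (-3, -2): -115.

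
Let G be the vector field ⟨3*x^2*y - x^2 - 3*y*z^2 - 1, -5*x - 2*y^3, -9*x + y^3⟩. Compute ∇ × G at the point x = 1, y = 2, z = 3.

(12, -27, 19)

(∇×G)₁ = ∂G₃/∂y − ∂G₂/∂z = 3*y^2
(∇×G)₂ = ∂G₁/∂z − ∂G₃/∂x = -6*y*z + 9
(∇×G)₃ = ∂G₂/∂x − ∂G₁/∂y = -3*x^2 + 3*z^2 - 5
∇×G = (3*y^2, -6*y*z + 9, -3*x^2 + 3*z^2 - 5)
At (1, 2, 3): (12, -27, 19).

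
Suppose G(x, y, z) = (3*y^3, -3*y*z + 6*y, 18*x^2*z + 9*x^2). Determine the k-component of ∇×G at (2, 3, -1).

(∇×G)_3 = ∂G₂/∂x − ∂G₁/∂y
= 0 − (9*y^2)
= -9*y^2
At (2, 3, -1): -81.

-81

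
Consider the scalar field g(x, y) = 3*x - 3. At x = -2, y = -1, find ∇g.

∂g/∂x = 3
∂g/∂y = 0
∇g = (3, 0)
At (-2, -1): (3, 0).

(3, 0)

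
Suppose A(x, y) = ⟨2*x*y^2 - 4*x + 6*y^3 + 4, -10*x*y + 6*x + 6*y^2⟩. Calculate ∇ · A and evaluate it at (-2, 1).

30

∂A₁/∂x = 2*y^2 - 4
∂A₂/∂y = -10*x + 12*y
∇·A = -10*x + 2*y^2 + 12*y - 4
At (-2, 1): 30.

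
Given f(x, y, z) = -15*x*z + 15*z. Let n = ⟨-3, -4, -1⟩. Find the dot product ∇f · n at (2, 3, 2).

105

∂f/∂x = -15*z
∂f/∂y = 0
∂f/∂z = -15*x + 15
∇f at (2, 3, 2) = (-30, 0, -15)
∇f · n = (-30)(-3) + (0)(-4) + (-15)(-1) = 105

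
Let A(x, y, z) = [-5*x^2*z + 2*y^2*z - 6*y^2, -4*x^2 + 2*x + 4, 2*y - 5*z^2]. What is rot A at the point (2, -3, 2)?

(2, -2, -26)

(∇×A)₁ = ∂A₃/∂y − ∂A₂/∂z = 2
(∇×A)₂ = ∂A₁/∂z − ∂A₃/∂x = -5*x^2 + 2*y^2
(∇×A)₃ = ∂A₂/∂x − ∂A₁/∂y = -8*x - 4*y*z + 12*y + 2
∇×A = (2, -5*x^2 + 2*y^2, -8*x - 4*y*z + 12*y + 2)
At (2, -3, 2): (2, -2, -26).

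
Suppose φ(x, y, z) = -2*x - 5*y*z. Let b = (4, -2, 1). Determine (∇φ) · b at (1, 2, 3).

∂φ/∂x = -2
∂φ/∂y = -5*z
∂φ/∂z = -5*y
∇φ at (1, 2, 3) = (-2, -15, -10)
∇φ · b = (-2)(4) + (-15)(-2) + (-10)(1) = 12

12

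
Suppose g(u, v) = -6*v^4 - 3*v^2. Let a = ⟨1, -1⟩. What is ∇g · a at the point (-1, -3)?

∂g/∂u = 0
∂g/∂v = -24*v^3 - 6*v
∇g at (-1, -3) = (0, 666)
∇g · a = (0)(1) + (666)(-1) = -666

-666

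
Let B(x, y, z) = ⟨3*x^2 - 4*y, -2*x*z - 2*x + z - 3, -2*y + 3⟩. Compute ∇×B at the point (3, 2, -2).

(∇×B)₁ = ∂B₃/∂y − ∂B₂/∂z = 2*x - 3
(∇×B)₂ = ∂B₁/∂z − ∂B₃/∂x = 0
(∇×B)₃ = ∂B₂/∂x − ∂B₁/∂y = -2*z + 2
∇×B = (2*x - 3, 0, -2*z + 2)
At (3, 2, -2): (3, 0, 6).

(3, 0, 6)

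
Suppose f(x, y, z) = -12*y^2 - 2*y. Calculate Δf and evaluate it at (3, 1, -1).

∂²f/∂x² = 0
∂²f/∂y² = -24
∂²f/∂z² = 0
∇²f = -24
At (3, 1, -1): -24.

-24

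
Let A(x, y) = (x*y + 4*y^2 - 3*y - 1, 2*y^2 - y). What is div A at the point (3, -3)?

-16

∂A₁/∂x = y
∂A₂/∂y = 4*y - 1
∇·A = 5*y - 1
At (3, -3): -16.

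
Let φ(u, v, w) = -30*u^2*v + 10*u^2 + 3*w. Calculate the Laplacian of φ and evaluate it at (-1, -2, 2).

∂²φ/∂u² = 20*(-3*v + 1)
∂²φ/∂v² = 0
∂²φ/∂w² = 0
∇²φ = -60*v + 20
At (-1, -2, 2): 140.

140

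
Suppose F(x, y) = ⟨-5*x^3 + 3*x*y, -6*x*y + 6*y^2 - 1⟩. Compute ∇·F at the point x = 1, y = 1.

∂F₁/∂x = -15*x^2 + 3*y
∂F₂/∂y = -6*x + 12*y
∇·F = -15*x^2 - 6*x + 15*y
At (1, 1): -6.

-6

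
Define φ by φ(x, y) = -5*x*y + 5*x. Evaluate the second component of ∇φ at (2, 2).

-10

(∇φ)_2 = ∂φ/∂y = -5*x
At (2, 2): -10.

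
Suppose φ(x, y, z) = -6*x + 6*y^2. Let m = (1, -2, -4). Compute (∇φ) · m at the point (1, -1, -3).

∂φ/∂x = -6
∂φ/∂y = 12*y
∂φ/∂z = 0
∇φ at (1, -1, -3) = (-6, -12, 0)
∇φ · m = (-6)(1) + (-12)(-2) + (0)(-4) = 18

18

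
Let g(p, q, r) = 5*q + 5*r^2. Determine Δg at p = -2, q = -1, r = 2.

∂²g/∂p² = 0
∂²g/∂q² = 0
∂²g/∂r² = 10
∇²g = 10
At (-2, -1, 2): 10.

10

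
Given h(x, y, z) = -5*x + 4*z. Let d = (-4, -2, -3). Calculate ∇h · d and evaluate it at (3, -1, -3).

∂h/∂x = -5
∂h/∂y = 0
∂h/∂z = 4
∇h at (3, -1, -3) = (-5, 0, 4)
∇h · d = (-5)(-4) + (0)(-2) + (4)(-3) = 8

8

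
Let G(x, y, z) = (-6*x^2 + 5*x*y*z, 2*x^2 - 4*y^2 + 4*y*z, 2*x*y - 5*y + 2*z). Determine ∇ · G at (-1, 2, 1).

∂G₁/∂x = -12*x + 5*y*z
∂G₂/∂y = -8*y + 4*z
∂G₃/∂z = 2
∇·G = -12*x + 5*y*z - 8*y + 4*z + 2
At (-1, 2, 1): 12.

12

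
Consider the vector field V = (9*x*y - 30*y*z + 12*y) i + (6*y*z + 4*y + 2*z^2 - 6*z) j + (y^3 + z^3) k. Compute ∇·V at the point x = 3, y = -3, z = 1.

∂V₁/∂x = 9*y
∂V₂/∂y = 6*z + 4
∂V₃/∂z = 3*z^2
∇·V = 9*y + 3*z^2 + 6*z + 4
At (3, -3, 1): -14.

-14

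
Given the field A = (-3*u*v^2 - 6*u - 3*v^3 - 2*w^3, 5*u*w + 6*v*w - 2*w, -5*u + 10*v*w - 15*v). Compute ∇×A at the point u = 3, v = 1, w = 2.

(-14, -19, 37)

(∇×A)₁ = ∂A₃/∂v − ∂A₂/∂w = -5*u - 6*v + 10*w - 13
(∇×A)₂ = ∂A₁/∂w − ∂A₃/∂u = -6*w^2 + 5
(∇×A)₃ = ∂A₂/∂u − ∂A₁/∂v = 6*u*v + 9*v^2 + 5*w
∇×A = (-5*u - 6*v + 10*w - 13, -6*w^2 + 5, 6*u*v + 9*v^2 + 5*w)
At (3, 1, 2): (-14, -19, 37).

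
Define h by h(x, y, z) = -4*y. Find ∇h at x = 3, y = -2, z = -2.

∂h/∂x = 0
∂h/∂y = -4
∂h/∂z = 0
∇h = (0, -4, 0)
At (3, -2, -2): (0, -4, 0).

(0, -4, 0)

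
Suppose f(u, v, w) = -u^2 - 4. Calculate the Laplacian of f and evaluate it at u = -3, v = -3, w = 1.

∂²f/∂u² = -2
∂²f/∂v² = 0
∂²f/∂w² = 0
∇²f = -2
At (-3, -3, 1): -2.

-2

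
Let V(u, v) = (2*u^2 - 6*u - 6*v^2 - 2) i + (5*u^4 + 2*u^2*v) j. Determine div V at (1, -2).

∂V₁/∂u = 4*u - 6
∂V₂/∂v = 2*u^2
∇·V = 2*u^2 + 4*u - 6
At (1, -2): 0.

0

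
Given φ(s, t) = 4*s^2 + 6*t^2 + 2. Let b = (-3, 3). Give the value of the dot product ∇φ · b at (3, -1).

∂φ/∂s = 8*s
∂φ/∂t = 12*t
∇φ at (3, -1) = (24, -12)
∇φ · b = (24)(-3) + (-12)(3) = -108

-108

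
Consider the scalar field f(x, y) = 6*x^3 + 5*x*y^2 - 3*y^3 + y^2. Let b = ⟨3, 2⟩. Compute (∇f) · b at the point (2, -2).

∂f/∂x = 18*x^2 + 5*y^2
∂f/∂y = 10*x*y - 9*y^2 + 2*y
∇f at (2, -2) = (92, -80)
∇f · b = (92)(3) + (-80)(2) = 116

116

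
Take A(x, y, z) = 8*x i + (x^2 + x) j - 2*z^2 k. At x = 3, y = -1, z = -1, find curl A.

(0, 0, 7)

(∇×A)₁ = ∂A₃/∂y − ∂A₂/∂z = 0
(∇×A)₂ = ∂A₁/∂z − ∂A₃/∂x = 0
(∇×A)₃ = ∂A₂/∂x − ∂A₁/∂y = 2*x + 1
∇×A = (0, 0, 2*x + 1)
At (3, -1, -1): (0, 0, 7).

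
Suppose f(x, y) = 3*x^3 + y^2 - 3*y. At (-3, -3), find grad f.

∂f/∂x = 9*x^2
∂f/∂y = 2*y - 3
∇f = (9*x^2, 2*y - 3)
At (-3, -3): (81, -9).

(81, -9)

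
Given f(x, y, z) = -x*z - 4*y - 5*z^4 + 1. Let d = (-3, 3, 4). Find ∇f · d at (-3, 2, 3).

-2151

∂f/∂x = -z
∂f/∂y = -4
∂f/∂z = -x - 20*z^3
∇f at (-3, 2, 3) = (-3, -4, -537)
∇f · d = (-3)(-3) + (-4)(3) + (-537)(4) = -2151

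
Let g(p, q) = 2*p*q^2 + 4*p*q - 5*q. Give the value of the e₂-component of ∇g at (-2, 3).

-37

(∇g)_2 = ∂g/∂q = 4*p*q + 4*p - 5
At (-2, 3): -37.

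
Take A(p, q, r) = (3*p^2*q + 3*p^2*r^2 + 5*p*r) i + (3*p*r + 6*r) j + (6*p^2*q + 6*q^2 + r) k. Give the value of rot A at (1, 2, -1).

(∇×A)₁ = ∂A₃/∂q − ∂A₂/∂r = 6*p^2 - 3*p + 12*q - 6
(∇×A)₂ = ∂A₁/∂r − ∂A₃/∂p = 6*p^2*r - 12*p*q + 5*p
(∇×A)₃ = ∂A₂/∂p − ∂A₁/∂q = -3*p^2 + 3*r
∇×A = (6*p^2 - 3*p + 12*q - 6, 6*p^2*r - 12*p*q + 5*p, -3*p^2 + 3*r)
At (1, 2, -1): (21, -25, -6).

(21, -25, -6)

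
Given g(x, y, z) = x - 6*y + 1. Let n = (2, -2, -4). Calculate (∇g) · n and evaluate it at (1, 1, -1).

14

∂g/∂x = 1
∂g/∂y = -6
∂g/∂z = 0
∇g at (1, 1, -1) = (1, -6, 0)
∇g · n = (1)(2) + (-6)(-2) + (0)(-4) = 14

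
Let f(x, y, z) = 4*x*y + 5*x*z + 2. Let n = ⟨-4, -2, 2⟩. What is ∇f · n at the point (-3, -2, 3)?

-34

∂f/∂x = 4*y + 5*z
∂f/∂y = 4*x
∂f/∂z = 5*x
∇f at (-3, -2, 3) = (7, -12, -15)
∇f · n = (7)(-4) + (-12)(-2) + (-15)(2) = -34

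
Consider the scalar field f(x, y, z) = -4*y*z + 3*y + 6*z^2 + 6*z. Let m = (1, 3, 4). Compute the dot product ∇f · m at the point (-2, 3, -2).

-87

∂f/∂x = 0
∂f/∂y = -4*z + 3
∂f/∂z = -4*y + 12*z + 6
∇f at (-2, 3, -2) = (0, 11, -30)
∇f · m = (0)(1) + (11)(3) + (-30)(4) = -87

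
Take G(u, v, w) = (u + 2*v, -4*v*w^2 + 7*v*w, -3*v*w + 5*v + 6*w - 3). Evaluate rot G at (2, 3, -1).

(-37, 0, -2)

(∇×G)₁ = ∂G₃/∂v − ∂G₂/∂w = 8*v*w - 7*v - 3*w + 5
(∇×G)₂ = ∂G₁/∂w − ∂G₃/∂u = 0
(∇×G)₃ = ∂G₂/∂u − ∂G₁/∂v = -2
∇×G = (8*v*w - 7*v - 3*w + 5, 0, -2)
At (2, 3, -1): (-37, 0, -2).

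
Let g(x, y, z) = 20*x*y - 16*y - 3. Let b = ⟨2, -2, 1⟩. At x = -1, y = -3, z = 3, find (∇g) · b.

∂g/∂x = 20*y
∂g/∂y = 20*x - 16
∂g/∂z = 0
∇g at (-1, -3, 3) = (-60, -36, 0)
∇g · b = (-60)(2) + (-36)(-2) + (0)(1) = -48

-48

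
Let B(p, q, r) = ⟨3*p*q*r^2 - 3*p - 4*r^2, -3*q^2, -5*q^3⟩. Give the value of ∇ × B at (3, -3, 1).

(∇×B)₁ = ∂B₃/∂q − ∂B₂/∂r = -15*q^2
(∇×B)₂ = ∂B₁/∂r − ∂B₃/∂p = 6*p*q*r - 8*r
(∇×B)₃ = ∂B₂/∂p − ∂B₁/∂q = -3*p*r^2
∇×B = (-15*q^2, 6*p*q*r - 8*r, -3*p*r^2)
At (3, -3, 1): (-135, -62, -9).

(-135, -62, -9)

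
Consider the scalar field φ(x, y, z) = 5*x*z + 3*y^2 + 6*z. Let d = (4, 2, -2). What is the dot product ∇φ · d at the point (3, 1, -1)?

∂φ/∂x = 5*z
∂φ/∂y = 6*y
∂φ/∂z = 5*x + 6
∇φ at (3, 1, -1) = (-5, 6, 21)
∇φ · d = (-5)(4) + (6)(2) + (21)(-2) = -50

-50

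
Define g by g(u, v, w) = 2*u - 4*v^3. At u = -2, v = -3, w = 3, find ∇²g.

72

∂²g/∂u² = 0
∂²g/∂v² = -24*v
∂²g/∂w² = 0
∇²g = -24*v
At (-2, -3, 3): 72.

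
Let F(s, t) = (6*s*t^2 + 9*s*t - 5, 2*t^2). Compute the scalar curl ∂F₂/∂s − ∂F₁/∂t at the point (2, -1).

6

∂F₂/∂s = 0
∂F₁/∂t = 12*s*t + 9*s
Scalar curl = -12*s*t - 9*s
At (2, -1): 6.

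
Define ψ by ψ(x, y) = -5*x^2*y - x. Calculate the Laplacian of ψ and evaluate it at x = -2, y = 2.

-20

∂²ψ/∂x² = -10*y
∂²ψ/∂y² = 0
∇²ψ = -10*y
At (-2, 2): -20.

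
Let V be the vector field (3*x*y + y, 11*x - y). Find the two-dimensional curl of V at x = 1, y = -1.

∂V₂/∂x = 11
∂V₁/∂y = 3*x + 1
Scalar curl = -3*x + 10
At (1, -1): 7.

7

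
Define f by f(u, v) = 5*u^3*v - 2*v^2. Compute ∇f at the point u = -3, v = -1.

(-135, -131)

∂f/∂u = 15*u^2*v
∂f/∂v = 5*u^3 - 4*v
∇f = (15*u^2*v, 5*u^3 - 4*v)
At (-3, -1): (-135, -131).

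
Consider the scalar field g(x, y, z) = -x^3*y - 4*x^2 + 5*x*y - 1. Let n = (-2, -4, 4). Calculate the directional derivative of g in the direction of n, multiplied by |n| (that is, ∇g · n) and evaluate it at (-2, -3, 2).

∂g/∂x = -3*x^2*y - 8*x + 5*y
∂g/∂y = -x^3 + 5*x
∂g/∂z = 0
∇g at (-2, -3, 2) = (37, -2, 0)
∇g · n = (37)(-2) + (-2)(-4) + (0)(4) = -66

-66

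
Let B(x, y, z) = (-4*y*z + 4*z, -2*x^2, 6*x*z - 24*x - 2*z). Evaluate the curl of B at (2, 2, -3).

(0, 38, -20)

(∇×B)₁ = ∂B₃/∂y − ∂B₂/∂z = 0
(∇×B)₂ = ∂B₁/∂z − ∂B₃/∂x = -4*y - 6*z + 28
(∇×B)₃ = ∂B₂/∂x − ∂B₁/∂y = -4*x + 4*z
∇×B = (0, -4*y - 6*z + 28, -4*x + 4*z)
At (2, 2, -3): (0, 38, -20).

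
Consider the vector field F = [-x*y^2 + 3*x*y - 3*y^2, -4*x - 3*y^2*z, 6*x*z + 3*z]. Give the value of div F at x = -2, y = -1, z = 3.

5

∂F₁/∂x = -y^2 + 3*y
∂F₂/∂y = -6*y*z
∂F₃/∂z = 6*x + 3
∇·F = 6*x - y^2 - 6*y*z + 3*y + 3
At (-2, -1, 3): 5.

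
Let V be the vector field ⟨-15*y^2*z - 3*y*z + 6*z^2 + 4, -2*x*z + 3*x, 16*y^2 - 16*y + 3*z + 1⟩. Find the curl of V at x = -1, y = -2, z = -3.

(∇×V)₁ = ∂V₃/∂y − ∂V₂/∂z = 2*x + 32*y - 16
(∇×V)₂ = ∂V₁/∂z − ∂V₃/∂x = -15*y^2 - 3*y + 12*z
(∇×V)₃ = ∂V₂/∂x − ∂V₁/∂y = 30*y*z + z + 3
∇×V = (2*x + 32*y - 16, -15*y^2 - 3*y + 12*z, 30*y*z + z + 3)
At (-1, -2, -3): (-82, -90, 180).

(-82, -90, 180)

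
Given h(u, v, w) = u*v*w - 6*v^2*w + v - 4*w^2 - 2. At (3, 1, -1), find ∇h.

(-1, 10, 5)

∂h/∂u = v*w
∂h/∂v = u*w - 12*v*w + 1
∂h/∂w = u*v - 6*v^2 - 8*w
∇h = (v*w, u*w - 12*v*w + 1, u*v - 6*v^2 - 8*w)
At (3, 1, -1): (-1, 10, 5).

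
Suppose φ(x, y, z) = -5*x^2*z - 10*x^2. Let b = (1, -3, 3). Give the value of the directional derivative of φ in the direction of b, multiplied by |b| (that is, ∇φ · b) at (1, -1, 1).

∂φ/∂x = -10*x*z - 20*x
∂φ/∂y = 0
∂φ/∂z = -5*x^2
∇φ at (1, -1, 1) = (-30, 0, -5)
∇φ · b = (-30)(1) + (0)(-3) + (-5)(3) = -45

-45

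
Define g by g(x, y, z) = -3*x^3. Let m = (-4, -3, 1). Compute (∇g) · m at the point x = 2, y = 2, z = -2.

144

∂g/∂x = -9*x^2
∂g/∂y = 0
∂g/∂z = 0
∇g at (2, 2, -2) = (-36, 0, 0)
∇g · m = (-36)(-4) + (0)(-3) + (0)(1) = 144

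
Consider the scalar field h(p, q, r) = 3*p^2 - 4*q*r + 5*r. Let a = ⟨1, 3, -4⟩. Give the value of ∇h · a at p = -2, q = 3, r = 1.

4

∂h/∂p = 6*p
∂h/∂q = -4*r
∂h/∂r = -4*q + 5
∇h at (-2, 3, 1) = (-12, -4, -7)
∇h · a = (-12)(1) + (-4)(3) + (-7)(-4) = 4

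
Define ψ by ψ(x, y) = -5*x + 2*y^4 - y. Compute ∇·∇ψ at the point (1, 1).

24

∂²ψ/∂x² = 0
∂²ψ/∂y² = 24*y^2
∇²ψ = 24*y^2
At (1, 1): 24.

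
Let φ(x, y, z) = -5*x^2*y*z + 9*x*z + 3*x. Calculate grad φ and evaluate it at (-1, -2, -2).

∂φ/∂x = -10*x*y*z + 9*z + 3
∂φ/∂y = -5*x^2*z
∂φ/∂z = -5*x^2*y + 9*x
∇φ = (-10*x*y*z + 9*z + 3, -5*x^2*z, -5*x^2*y + 9*x)
At (-1, -2, -2): (25, 10, 1).

(25, 10, 1)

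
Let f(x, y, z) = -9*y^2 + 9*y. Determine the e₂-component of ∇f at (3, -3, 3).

(∇f)_2 = ∂f/∂y = -18*y + 9
At (3, -3, 3): 63.

63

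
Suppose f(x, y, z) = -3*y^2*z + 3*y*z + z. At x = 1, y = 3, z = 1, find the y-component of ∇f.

(∇f)_2 = ∂f/∂y = -6*y*z + 3*z
At (1, 3, 1): -15.

-15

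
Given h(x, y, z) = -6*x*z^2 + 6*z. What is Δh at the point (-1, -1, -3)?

∂²h/∂x² = 0
∂²h/∂y² = 0
∂²h/∂z² = -12*x
∇²h = -12*x
At (-1, -1, -3): 12.

12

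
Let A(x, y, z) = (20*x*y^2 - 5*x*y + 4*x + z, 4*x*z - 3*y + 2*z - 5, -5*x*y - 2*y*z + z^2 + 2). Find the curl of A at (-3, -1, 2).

(∇×A)₁ = ∂A₃/∂y − ∂A₂/∂z = -9*x - 2*z - 2
(∇×A)₂ = ∂A₁/∂z − ∂A₃/∂x = 5*y + 1
(∇×A)₃ = ∂A₂/∂x − ∂A₁/∂y = -40*x*y + 5*x + 4*z
∇×A = (-9*x - 2*z - 2, 5*y + 1, -40*x*y + 5*x + 4*z)
At (-3, -1, 2): (21, -4, -127).

(21, -4, -127)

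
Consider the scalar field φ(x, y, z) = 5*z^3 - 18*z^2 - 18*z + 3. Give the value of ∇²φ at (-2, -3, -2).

-96

∂²φ/∂x² = 0
∂²φ/∂y² = 0
∂²φ/∂z² = 6*(5*z - 6)
∇²φ = 30*z - 36
At (-2, -3, -2): -96.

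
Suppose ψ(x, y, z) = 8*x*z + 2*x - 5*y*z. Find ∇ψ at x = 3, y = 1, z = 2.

(18, -10, 19)

∂ψ/∂x = 8*z + 2
∂ψ/∂y = -5*z
∂ψ/∂z = 8*x - 5*y
∇ψ = (8*z + 2, -5*z, 8*x - 5*y)
At (3, 1, 2): (18, -10, 19).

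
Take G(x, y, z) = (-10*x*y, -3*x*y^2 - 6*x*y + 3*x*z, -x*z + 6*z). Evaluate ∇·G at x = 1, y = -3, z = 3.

∂G₁/∂x = -10*y
∂G₂/∂y = -6*x*y - 6*x
∂G₃/∂z = -x + 6
∇·G = -6*x*y - 7*x - 10*y + 6
At (1, -3, 3): 47.

47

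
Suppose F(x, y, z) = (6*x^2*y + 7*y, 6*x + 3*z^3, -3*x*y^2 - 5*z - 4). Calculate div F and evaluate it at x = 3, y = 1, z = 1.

31

∂F₁/∂x = 12*x*y
∂F₂/∂y = 0
∂F₃/∂z = -5
∇·F = 12*x*y - 5
At (3, 1, 1): 31.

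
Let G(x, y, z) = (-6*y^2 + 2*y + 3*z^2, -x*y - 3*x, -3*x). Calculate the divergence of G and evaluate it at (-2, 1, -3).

∂G₁/∂x = 0
∂G₂/∂y = -x
∂G₃/∂z = 0
∇·G = -x
At (-2, 1, -3): 2.

2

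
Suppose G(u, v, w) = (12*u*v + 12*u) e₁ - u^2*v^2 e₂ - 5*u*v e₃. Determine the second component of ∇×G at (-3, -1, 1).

-5

(∇×G)_2 = ∂G₁/∂w − ∂G₃/∂u
= 0 − (-5*v)
= 5*v
At (-3, -1, 1): -5.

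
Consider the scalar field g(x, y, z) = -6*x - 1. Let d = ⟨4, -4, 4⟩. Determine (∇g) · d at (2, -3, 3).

-24

∂g/∂x = -6
∂g/∂y = 0
∂g/∂z = 0
∇g at (2, -3, 3) = (-6, 0, 0)
∇g · d = (-6)(4) + (0)(-4) + (0)(4) = -24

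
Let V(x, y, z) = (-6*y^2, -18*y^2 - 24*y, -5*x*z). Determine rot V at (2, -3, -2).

(∇×V)₁ = ∂V₃/∂y − ∂V₂/∂z = 0
(∇×V)₂ = ∂V₁/∂z − ∂V₃/∂x = 5*z
(∇×V)₃ = ∂V₂/∂x − ∂V₁/∂y = 12*y
∇×V = (0, 5*z, 12*y)
At (2, -3, -2): (0, -10, -36).

(0, -10, -36)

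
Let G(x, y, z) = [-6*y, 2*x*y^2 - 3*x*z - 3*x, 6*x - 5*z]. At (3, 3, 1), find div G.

∂G₁/∂x = 0
∂G₂/∂y = 4*x*y
∂G₃/∂z = -5
∇·G = 4*x*y - 5
At (3, 3, 1): 31.

31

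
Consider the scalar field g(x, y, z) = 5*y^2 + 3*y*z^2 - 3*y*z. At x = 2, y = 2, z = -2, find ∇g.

∂g/∂x = 0
∂g/∂y = 10*y + 3*z^2 - 3*z
∂g/∂z = 6*y*z - 3*y
∇g = (0, 10*y + 3*z^2 - 3*z, 6*y*z - 3*y)
At (2, 2, -2): (0, 38, -30).

(0, 38, -30)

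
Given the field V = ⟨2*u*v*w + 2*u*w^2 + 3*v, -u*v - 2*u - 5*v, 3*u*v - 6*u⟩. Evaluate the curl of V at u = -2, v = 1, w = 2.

(-6, -17, 2)

(∇×V)₁ = ∂V₃/∂v − ∂V₂/∂w = 3*u
(∇×V)₂ = ∂V₁/∂w − ∂V₃/∂u = 2*u*v + 4*u*w - 3*v + 6
(∇×V)₃ = ∂V₂/∂u − ∂V₁/∂v = -2*u*w - v - 5
∇×V = (3*u, 2*u*v + 4*u*w - 3*v + 6, -2*u*w - v - 5)
At (-2, 1, 2): (-6, -17, 2).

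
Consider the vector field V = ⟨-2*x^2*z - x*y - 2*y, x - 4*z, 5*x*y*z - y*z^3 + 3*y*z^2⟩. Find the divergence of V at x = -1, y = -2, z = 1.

10

∂V₁/∂x = -4*x*z - y
∂V₂/∂y = 0
∂V₃/∂z = 5*x*y - 3*y*z^2 + 6*y*z
∇·V = 5*x*y - 4*x*z - 3*y*z^2 + 6*y*z - y
At (-1, -2, 1): 10.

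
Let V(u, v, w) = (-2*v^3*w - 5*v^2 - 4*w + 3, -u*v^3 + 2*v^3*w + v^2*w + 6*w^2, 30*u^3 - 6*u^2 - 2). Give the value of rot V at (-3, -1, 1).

(-11, -848, -3)

(∇×V)₁ = ∂V₃/∂v − ∂V₂/∂w = -2*v^3 - v^2 - 12*w
(∇×V)₂ = ∂V₁/∂w − ∂V₃/∂u = -90*u^2 + 12*u - 2*v^3 - 4
(∇×V)₃ = ∂V₂/∂u − ∂V₁/∂v = -v^3 + 6*v^2*w + 10*v
∇×V = (-2*v^3 - v^2 - 12*w, -90*u^2 + 12*u - 2*v^3 - 4, -v^3 + 6*v^2*w + 10*v)
At (-3, -1, 1): (-11, -848, -3).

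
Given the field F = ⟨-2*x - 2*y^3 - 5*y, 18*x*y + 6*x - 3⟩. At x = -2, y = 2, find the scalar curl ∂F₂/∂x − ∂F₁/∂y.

∂F₂/∂x = 18*y + 6
∂F₁/∂y = -6*y^2 - 5
Scalar curl = 6*y^2 + 18*y + 11
At (-2, 2): 71.

71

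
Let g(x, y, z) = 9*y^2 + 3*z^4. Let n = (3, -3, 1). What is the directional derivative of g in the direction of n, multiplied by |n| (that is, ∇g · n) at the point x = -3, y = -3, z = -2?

∂g/∂x = 0
∂g/∂y = 18*y
∂g/∂z = 12*z^3
∇g at (-3, -3, -2) = (0, -54, -96)
∇g · n = (0)(3) + (-54)(-3) + (-96)(1) = 66

66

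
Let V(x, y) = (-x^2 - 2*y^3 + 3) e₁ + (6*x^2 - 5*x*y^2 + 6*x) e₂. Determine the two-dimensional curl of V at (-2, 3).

-9

∂V₂/∂x = 12*x - 5*y^2 + 6
∂V₁/∂y = -6*y^2
Scalar curl = 12*x + y^2 + 6
At (-2, 3): -9.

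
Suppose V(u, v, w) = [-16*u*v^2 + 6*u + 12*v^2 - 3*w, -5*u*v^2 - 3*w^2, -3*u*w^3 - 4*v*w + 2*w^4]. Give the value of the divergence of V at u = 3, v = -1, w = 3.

∂V₁/∂u = -16*v^2 + 6
∂V₂/∂v = -10*u*v
∂V₃/∂w = -9*u*w^2 - 4*v + 8*w^3
∇·V = -10*u*v - 9*u*w^2 - 16*v^2 - 4*v + 8*w^3 + 6
At (3, -1, 3): -3.

-3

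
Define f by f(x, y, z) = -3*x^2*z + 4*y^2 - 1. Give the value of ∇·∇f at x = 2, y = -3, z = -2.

20

∂²f/∂x² = -6*z
∂²f/∂y² = 8
∂²f/∂z² = 0
∇²f = -6*z + 8
At (2, -3, -2): 20.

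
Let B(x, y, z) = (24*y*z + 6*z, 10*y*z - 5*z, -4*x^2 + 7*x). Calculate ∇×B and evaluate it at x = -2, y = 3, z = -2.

(∇×B)₁ = ∂B₃/∂y − ∂B₂/∂z = -10*y + 5
(∇×B)₂ = ∂B₁/∂z − ∂B₃/∂x = 8*x + 24*y - 1
(∇×B)₃ = ∂B₂/∂x − ∂B₁/∂y = -24*z
∇×B = (-10*y + 5, 8*x + 24*y - 1, -24*z)
At (-2, 3, -2): (-25, 55, 48).

(-25, 55, 48)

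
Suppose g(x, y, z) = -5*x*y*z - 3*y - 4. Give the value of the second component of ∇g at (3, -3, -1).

12

(∇g)_2 = ∂g/∂y = -5*x*z - 3
At (3, -3, -1): 12.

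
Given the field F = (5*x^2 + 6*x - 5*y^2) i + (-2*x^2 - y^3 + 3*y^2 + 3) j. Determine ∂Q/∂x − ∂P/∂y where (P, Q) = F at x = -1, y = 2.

24

∂F₂/∂x = -4*x
∂F₁/∂y = -10*y
Scalar curl = -4*x + 10*y
At (-1, 2): 24.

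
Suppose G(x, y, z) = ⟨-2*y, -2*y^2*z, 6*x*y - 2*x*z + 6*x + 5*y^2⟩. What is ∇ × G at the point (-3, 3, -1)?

(30, -26, 2)

(∇×G)₁ = ∂G₃/∂y − ∂G₂/∂z = 6*x + 2*y^2 + 10*y
(∇×G)₂ = ∂G₁/∂z − ∂G₃/∂x = -6*y + 2*z - 6
(∇×G)₃ = ∂G₂/∂x − ∂G₁/∂y = 2
∇×G = (6*x + 2*y^2 + 10*y, -6*y + 2*z - 6, 2)
At (-3, 3, -1): (30, -26, 2).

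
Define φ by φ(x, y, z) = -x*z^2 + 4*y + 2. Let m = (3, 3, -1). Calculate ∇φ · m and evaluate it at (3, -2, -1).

∂φ/∂x = -z^2
∂φ/∂y = 4
∂φ/∂z = -2*x*z
∇φ at (3, -2, -1) = (-1, 4, 6)
∇φ · m = (-1)(3) + (4)(3) + (6)(-1) = 3

3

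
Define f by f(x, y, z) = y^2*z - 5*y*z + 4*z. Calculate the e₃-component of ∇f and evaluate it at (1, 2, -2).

-2

(∇f)_3 = ∂f/∂z = y^2 - 5*y + 4
At (1, 2, -2): -2.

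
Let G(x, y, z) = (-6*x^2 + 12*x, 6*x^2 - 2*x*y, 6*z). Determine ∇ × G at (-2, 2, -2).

(0, 0, -28)

(∇×G)₁ = ∂G₃/∂y − ∂G₂/∂z = 0
(∇×G)₂ = ∂G₁/∂z − ∂G₃/∂x = 0
(∇×G)₃ = ∂G₂/∂x − ∂G₁/∂y = 12*x - 2*y
∇×G = (0, 0, 12*x - 2*y)
At (-2, 2, -2): (0, 0, -28).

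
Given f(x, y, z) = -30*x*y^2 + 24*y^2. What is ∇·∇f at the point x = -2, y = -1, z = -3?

168

∂²f/∂x² = 0
∂²f/∂y² = 12*(-5*x + 4)
∂²f/∂z² = 0
∇²f = -60*x + 48
At (-2, -1, -3): 168.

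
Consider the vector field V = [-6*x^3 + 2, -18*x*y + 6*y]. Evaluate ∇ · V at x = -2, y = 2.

-30

∂V₁/∂x = -18*x^2
∂V₂/∂y = -18*x + 6
∇·V = -18*x^2 - 18*x + 6
At (-2, 2): -30.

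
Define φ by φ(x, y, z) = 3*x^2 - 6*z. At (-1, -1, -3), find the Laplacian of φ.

∂²φ/∂x² = 6
∂²φ/∂y² = 0
∂²φ/∂z² = 0
∇²φ = 6
At (-1, -1, -3): 6.

6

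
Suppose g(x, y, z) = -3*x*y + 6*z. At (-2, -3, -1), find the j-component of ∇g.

(∇g)_2 = ∂g/∂y = -3*x
At (-2, -3, -1): 6.

6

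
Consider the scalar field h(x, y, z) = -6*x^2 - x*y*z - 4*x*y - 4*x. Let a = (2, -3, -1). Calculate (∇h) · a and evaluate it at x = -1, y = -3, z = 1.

∂h/∂x = -12*x - y*z - 4*y - 4
∂h/∂y = -x*z - 4*x
∂h/∂z = -x*y
∇h at (-1, -3, 1) = (23, 5, -3)
∇h · a = (23)(2) + (5)(-3) + (-3)(-1) = 34

34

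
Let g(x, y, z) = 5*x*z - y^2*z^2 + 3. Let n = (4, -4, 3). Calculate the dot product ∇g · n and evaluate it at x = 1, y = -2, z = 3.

-141

∂g/∂x = 5*z
∂g/∂y = -2*y*z^2
∂g/∂z = 5*x - 2*y^2*z
∇g at (1, -2, 3) = (15, 36, -19)
∇g · n = (15)(4) + (36)(-4) + (-19)(3) = -141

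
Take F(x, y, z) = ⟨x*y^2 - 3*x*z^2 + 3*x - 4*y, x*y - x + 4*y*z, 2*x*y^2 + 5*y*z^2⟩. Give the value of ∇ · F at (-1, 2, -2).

-54

∂F₁/∂x = y^2 - 3*z^2 + 3
∂F₂/∂y = x + 4*z
∂F₃/∂z = 10*y*z
∇·F = x + y^2 + 10*y*z - 3*z^2 + 4*z + 3
At (-1, 2, -2): -54.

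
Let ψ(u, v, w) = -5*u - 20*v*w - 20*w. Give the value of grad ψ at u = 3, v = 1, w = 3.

∂ψ/∂u = -5
∂ψ/∂v = -20*w
∂ψ/∂w = -20*v - 20
∇ψ = (-5, -20*w, -20*v - 20)
At (3, 1, 3): (-5, -60, -40).

(-5, -60, -40)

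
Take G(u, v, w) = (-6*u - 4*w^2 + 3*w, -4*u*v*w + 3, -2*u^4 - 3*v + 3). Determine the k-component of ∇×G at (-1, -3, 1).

12

(∇×G)_3 = ∂G₂/∂u − ∂G₁/∂v
= -4*v*w − (0)
= -4*v*w
At (-1, -3, 1): 12.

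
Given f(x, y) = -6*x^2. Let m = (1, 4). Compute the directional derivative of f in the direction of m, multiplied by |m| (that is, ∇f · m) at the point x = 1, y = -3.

-12

∂f/∂x = -12*x
∂f/∂y = 0
∇f at (1, -3) = (-12, 0)
∇f · m = (-12)(1) + (0)(4) = -12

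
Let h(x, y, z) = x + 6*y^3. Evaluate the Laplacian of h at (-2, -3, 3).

-108

∂²h/∂x² = 0
∂²h/∂y² = 36*y
∂²h/∂z² = 0
∇²h = 36*y
At (-2, -3, 3): -108.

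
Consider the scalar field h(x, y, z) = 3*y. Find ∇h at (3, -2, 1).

∂h/∂x = 0
∂h/∂y = 3
∂h/∂z = 0
∇h = (0, 3, 0)
At (3, -2, 1): (0, 3, 0).

(0, 3, 0)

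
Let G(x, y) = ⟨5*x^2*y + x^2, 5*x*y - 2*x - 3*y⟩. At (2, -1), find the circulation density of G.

∂G₂/∂x = 5*y - 2
∂G₁/∂y = 5*x^2
Scalar curl = -5*x^2 + 5*y - 2
At (2, -1): -27.

-27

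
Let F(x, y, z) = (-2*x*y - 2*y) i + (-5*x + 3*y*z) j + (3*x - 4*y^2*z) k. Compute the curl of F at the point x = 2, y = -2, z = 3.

(54, -3, 1)

(∇×F)₁ = ∂F₃/∂y − ∂F₂/∂z = -8*y*z - 3*y
(∇×F)₂ = ∂F₁/∂z − ∂F₃/∂x = -3
(∇×F)₃ = ∂F₂/∂x − ∂F₁/∂y = 2*x - 3
∇×F = (-8*y*z - 3*y, -3, 2*x - 3)
At (2, -2, 3): (54, -3, 1).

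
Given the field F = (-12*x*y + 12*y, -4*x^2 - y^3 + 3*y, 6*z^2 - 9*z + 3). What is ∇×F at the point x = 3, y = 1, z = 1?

(0, 0, 0)

(∇×F)₁ = ∂F₃/∂y − ∂F₂/∂z = 0
(∇×F)₂ = ∂F₁/∂z − ∂F₃/∂x = 0
(∇×F)₃ = ∂F₂/∂x − ∂F₁/∂y = 4*x - 12
∇×F = (0, 0, 4*x - 12)
At (3, 1, 1): (0, 0, 0).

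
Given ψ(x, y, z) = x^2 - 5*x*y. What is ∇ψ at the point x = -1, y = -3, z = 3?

∂ψ/∂x = 2*x - 5*y
∂ψ/∂y = -5*x
∂ψ/∂z = 0
∇ψ = (2*x - 5*y, -5*x, 0)
At (-1, -3, 3): (13, 5, 0).

(13, 5, 0)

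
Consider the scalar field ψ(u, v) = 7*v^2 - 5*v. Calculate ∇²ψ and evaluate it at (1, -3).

14

∂²ψ/∂u² = 0
∂²ψ/∂v² = 14
∇²ψ = 14
At (1, -3): 14.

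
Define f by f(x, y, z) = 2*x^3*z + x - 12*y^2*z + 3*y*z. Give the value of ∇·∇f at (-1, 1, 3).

∂²f/∂x² = 12*x*z
∂²f/∂y² = -24*z
∂²f/∂z² = 0
∇²f = 12*x*z - 24*z
At (-1, 1, 3): -108.

-108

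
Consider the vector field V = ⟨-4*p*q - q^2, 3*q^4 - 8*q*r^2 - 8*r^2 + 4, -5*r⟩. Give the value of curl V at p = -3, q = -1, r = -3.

(0, 0, -14)

(∇×V)₁ = ∂V₃/∂q − ∂V₂/∂r = 16*q*r + 16*r
(∇×V)₂ = ∂V₁/∂r − ∂V₃/∂p = 0
(∇×V)₃ = ∂V₂/∂p − ∂V₁/∂q = 4*p + 2*q
∇×V = (16*q*r + 16*r, 0, 4*p + 2*q)
At (-3, -1, -3): (0, 0, -14).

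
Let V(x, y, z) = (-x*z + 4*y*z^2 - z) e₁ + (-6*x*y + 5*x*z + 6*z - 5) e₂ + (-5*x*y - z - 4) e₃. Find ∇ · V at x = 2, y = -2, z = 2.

∂V₁/∂x = -z
∂V₂/∂y = -6*x
∂V₃/∂z = -1
∇·V = -6*x - z - 1
At (2, -2, 2): -15.

-15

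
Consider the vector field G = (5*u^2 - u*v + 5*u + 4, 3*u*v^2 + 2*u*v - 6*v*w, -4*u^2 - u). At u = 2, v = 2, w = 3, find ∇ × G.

(12, 17, 18)

(∇×G)₁ = ∂G₃/∂v − ∂G₂/∂w = 6*v
(∇×G)₂ = ∂G₁/∂w − ∂G₃/∂u = 8*u + 1
(∇×G)₃ = ∂G₂/∂u − ∂G₁/∂v = u + 3*v^2 + 2*v
∇×G = (6*v, 8*u + 1, u + 3*v^2 + 2*v)
At (2, 2, 3): (12, 17, 18).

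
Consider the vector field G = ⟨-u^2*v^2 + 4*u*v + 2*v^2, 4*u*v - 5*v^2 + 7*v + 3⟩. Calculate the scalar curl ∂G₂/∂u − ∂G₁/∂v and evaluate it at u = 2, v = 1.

∂G₂/∂u = 4*v
∂G₁/∂v = -2*u^2*v + 4*u + 4*v
Scalar curl = 2*u^2*v - 4*u
At (2, 1): 0.

0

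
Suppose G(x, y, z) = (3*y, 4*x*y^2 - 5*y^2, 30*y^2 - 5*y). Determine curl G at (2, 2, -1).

(115, 0, 13)

(∇×G)₁ = ∂G₃/∂y − ∂G₂/∂z = 60*y - 5
(∇×G)₂ = ∂G₁/∂z − ∂G₃/∂x = 0
(∇×G)₃ = ∂G₂/∂x − ∂G₁/∂y = 4*y^2 - 3
∇×G = (60*y - 5, 0, 4*y^2 - 3)
At (2, 2, -1): (115, 0, 13).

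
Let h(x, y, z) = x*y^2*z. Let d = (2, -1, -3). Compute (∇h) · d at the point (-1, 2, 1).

∂h/∂x = y^2*z
∂h/∂y = 2*x*y*z
∂h/∂z = x*y^2
∇h at (-1, 2, 1) = (4, -4, -4)
∇h · d = (4)(2) + (-4)(-1) + (-4)(-3) = 24

24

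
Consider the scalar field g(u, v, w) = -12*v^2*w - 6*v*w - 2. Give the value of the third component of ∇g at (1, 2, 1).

-60

(∇g)_3 = ∂g/∂w = -12*v^2 - 6*v
At (1, 2, 1): -60.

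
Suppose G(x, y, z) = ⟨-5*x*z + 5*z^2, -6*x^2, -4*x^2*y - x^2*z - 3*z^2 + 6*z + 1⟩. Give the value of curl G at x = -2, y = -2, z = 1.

(-16, 48, 24)

(∇×G)₁ = ∂G₃/∂y − ∂G₂/∂z = -4*x^2
(∇×G)₂ = ∂G₁/∂z − ∂G₃/∂x = 8*x*y + 2*x*z - 5*x + 10*z
(∇×G)₃ = ∂G₂/∂x − ∂G₁/∂y = -12*x
∇×G = (-4*x^2, 8*x*y + 2*x*z - 5*x + 10*z, -12*x)
At (-2, -2, 1): (-16, 48, 24).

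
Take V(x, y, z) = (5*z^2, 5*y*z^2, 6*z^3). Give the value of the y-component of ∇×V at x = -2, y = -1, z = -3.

(∇×V)_2 = ∂V₁/∂z − ∂V₃/∂x
= 10*z − (0)
= 10*z
At (-2, -1, -3): -30.

-30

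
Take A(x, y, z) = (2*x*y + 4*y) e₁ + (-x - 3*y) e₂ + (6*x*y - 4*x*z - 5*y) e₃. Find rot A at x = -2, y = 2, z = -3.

(∇×A)₁ = ∂A₃/∂y − ∂A₂/∂z = 6*x - 5
(∇×A)₂ = ∂A₁/∂z − ∂A₃/∂x = -6*y + 4*z
(∇×A)₃ = ∂A₂/∂x − ∂A₁/∂y = -2*x - 5
∇×A = (6*x - 5, -6*y + 4*z, -2*x - 5)
At (-2, 2, -3): (-17, -24, -1).

(-17, -24, -1)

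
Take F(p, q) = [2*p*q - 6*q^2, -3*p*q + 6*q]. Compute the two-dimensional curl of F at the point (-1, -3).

-25

∂F₂/∂p = -3*q
∂F₁/∂q = 2*p - 12*q
Scalar curl = -2*p + 9*q
At (-1, -3): -25.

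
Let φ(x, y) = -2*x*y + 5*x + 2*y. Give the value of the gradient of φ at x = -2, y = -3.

(11, 6)

∂φ/∂x = -2*y + 5
∂φ/∂y = -2*x + 2
∇φ = (-2*y + 5, -2*x + 2)
At (-2, -3): (11, 6).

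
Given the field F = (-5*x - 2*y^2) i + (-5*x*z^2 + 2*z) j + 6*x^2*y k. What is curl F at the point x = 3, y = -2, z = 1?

(82, 72, -13)

(∇×F)₁ = ∂F₃/∂y − ∂F₂/∂z = 6*x^2 + 10*x*z - 2
(∇×F)₂ = ∂F₁/∂z − ∂F₃/∂x = -12*x*y
(∇×F)₃ = ∂F₂/∂x − ∂F₁/∂y = 4*y - 5*z^2
∇×F = (6*x^2 + 10*x*z - 2, -12*x*y, 4*y - 5*z^2)
At (3, -2, 1): (82, 72, -13).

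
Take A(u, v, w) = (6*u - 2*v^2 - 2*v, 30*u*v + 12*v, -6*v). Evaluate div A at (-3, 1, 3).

-72

∂A₁/∂u = 6
∂A₂/∂v = 30*u + 12
∂A₃/∂w = 0
∇·A = 30*u + 18
At (-3, 1, 3): -72.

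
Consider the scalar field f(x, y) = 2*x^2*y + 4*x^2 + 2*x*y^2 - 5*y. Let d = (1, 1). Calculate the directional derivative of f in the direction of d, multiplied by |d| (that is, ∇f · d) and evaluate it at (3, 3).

∂f/∂x = 4*x*y + 8*x + 2*y^2
∂f/∂y = 2*x^2 + 4*x*y - 5
∇f at (3, 3) = (78, 49)
∇f · d = (78)(1) + (49)(1) = 127

127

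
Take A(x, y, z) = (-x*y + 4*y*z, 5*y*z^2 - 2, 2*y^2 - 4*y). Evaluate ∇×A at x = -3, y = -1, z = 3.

(∇×A)₁ = ∂A₃/∂y − ∂A₂/∂z = -10*y*z + 4*y - 4
(∇×A)₂ = ∂A₁/∂z − ∂A₃/∂x = 4*y
(∇×A)₃ = ∂A₂/∂x − ∂A₁/∂y = x - 4*z
∇×A = (-10*y*z + 4*y - 4, 4*y, x - 4*z)
At (-3, -1, 3): (22, -4, -15).

(22, -4, -15)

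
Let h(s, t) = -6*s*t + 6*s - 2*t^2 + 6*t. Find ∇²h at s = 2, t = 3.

∂²h/∂s² = 0
∂²h/∂t² = -4
∇²h = -4
At (2, 3): -4.

-4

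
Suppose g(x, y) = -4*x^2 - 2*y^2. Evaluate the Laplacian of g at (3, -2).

-12

∂²g/∂x² = -8
∂²g/∂y² = -4
∇²g = -12
At (3, -2): -12.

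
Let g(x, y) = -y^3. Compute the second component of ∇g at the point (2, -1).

(∇g)_2 = ∂g/∂y = -3*y^2
At (2, -1): -3.

-3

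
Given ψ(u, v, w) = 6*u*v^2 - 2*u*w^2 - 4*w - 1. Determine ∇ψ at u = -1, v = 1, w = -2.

∂ψ/∂u = 6*v^2 - 2*w^2
∂ψ/∂v = 12*u*v
∂ψ/∂w = -4*u*w - 4
∇ψ = (6*v^2 - 2*w^2, 12*u*v, -4*u*w - 4)
At (-1, 1, -2): (-2, -12, -12).

(-2, -12, -12)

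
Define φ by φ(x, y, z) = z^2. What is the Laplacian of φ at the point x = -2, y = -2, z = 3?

2

∂²φ/∂x² = 0
∂²φ/∂y² = 0
∂²φ/∂z² = 2
∇²φ = 2
At (-2, -2, 3): 2.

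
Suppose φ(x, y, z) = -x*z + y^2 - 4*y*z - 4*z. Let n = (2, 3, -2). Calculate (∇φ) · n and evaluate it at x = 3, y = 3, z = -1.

∂φ/∂x = -z
∂φ/∂y = 2*y - 4*z
∂φ/∂z = -x - 4*y - 4
∇φ at (3, 3, -1) = (1, 10, -19)
∇φ · n = (1)(2) + (10)(3) + (-19)(-2) = 70

70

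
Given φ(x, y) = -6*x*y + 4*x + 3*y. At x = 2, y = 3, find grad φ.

∂φ/∂x = -6*y + 4
∂φ/∂y = -6*x + 3
∇φ = (-6*y + 4, -6*x + 3)
At (2, 3): (-14, -9).

(-14, -9)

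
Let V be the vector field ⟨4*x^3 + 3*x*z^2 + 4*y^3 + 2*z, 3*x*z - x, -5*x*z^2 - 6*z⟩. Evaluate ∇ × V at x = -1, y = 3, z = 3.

(∇×V)₁ = ∂V₃/∂y − ∂V₂/∂z = -3*x
(∇×V)₂ = ∂V₁/∂z − ∂V₃/∂x = 6*x*z + 5*z^2 + 2
(∇×V)₃ = ∂V₂/∂x − ∂V₁/∂y = -12*y^2 + 3*z - 1
∇×V = (-3*x, 6*x*z + 5*z^2 + 2, -12*y^2 + 3*z - 1)
At (-1, 3, 3): (3, 29, -100).

(3, 29, -100)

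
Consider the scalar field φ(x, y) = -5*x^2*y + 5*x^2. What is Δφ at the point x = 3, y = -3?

40

∂²φ/∂x² = 10*(-y + 1)
∂²φ/∂y² = 0
∇²φ = -10*y + 10
At (3, -3): 40.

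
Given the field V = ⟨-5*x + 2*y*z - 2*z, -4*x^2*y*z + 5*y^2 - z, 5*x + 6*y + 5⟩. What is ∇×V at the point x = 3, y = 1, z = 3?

(43, -5, -78)

(∇×V)₁ = ∂V₃/∂y − ∂V₂/∂z = 4*x^2*y + 7
(∇×V)₂ = ∂V₁/∂z − ∂V₃/∂x = 2*y - 7
(∇×V)₃ = ∂V₂/∂x − ∂V₁/∂y = -8*x*y*z - 2*z
∇×V = (4*x^2*y + 7, 2*y - 7, -8*x*y*z - 2*z)
At (3, 1, 3): (43, -5, -78).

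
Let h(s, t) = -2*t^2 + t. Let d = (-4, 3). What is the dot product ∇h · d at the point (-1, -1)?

∂h/∂s = 0
∂h/∂t = -4*t + 1
∇h at (-1, -1) = (0, 5)
∇h · d = (0)(-4) + (5)(3) = 15

15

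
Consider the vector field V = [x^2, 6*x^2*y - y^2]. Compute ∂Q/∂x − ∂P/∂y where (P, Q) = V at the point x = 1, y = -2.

∂V₂/∂x = 12*x*y
∂V₁/∂y = 0
Scalar curl = 12*x*y
At (1, -2): -24.

-24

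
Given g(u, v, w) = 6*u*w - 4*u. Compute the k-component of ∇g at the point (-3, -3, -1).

(∇g)_3 = ∂g/∂w = 6*u
At (-3, -3, -1): -18.

-18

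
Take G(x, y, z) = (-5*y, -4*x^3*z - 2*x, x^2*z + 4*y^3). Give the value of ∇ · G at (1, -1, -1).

1

∂G₁/∂x = 0
∂G₂/∂y = 0
∂G₃/∂z = x^2
∇·G = x^2
At (1, -1, -1): 1.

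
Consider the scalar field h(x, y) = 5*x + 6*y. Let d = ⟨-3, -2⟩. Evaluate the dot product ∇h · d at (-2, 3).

∂h/∂x = 5
∂h/∂y = 6
∇h at (-2, 3) = (5, 6)
∇h · d = (5)(-3) + (6)(-2) = -27

-27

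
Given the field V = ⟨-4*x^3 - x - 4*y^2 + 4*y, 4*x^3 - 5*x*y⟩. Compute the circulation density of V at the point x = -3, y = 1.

∂V₂/∂x = 12*x^2 - 5*y
∂V₁/∂y = -8*y + 4
Scalar curl = 12*x^2 + 3*y - 4
At (-3, 1): 107.

107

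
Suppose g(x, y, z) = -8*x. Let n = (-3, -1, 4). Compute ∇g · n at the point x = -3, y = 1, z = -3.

∂g/∂x = -8
∂g/∂y = 0
∂g/∂z = 0
∇g at (-3, 1, -3) = (-8, 0, 0)
∇g · n = (-8)(-3) + (0)(-1) + (0)(4) = 24

24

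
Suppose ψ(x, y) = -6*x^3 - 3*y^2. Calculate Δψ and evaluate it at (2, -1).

-78

∂²ψ/∂x² = -36*x
∂²ψ/∂y² = -6
∇²ψ = -36*x - 6
At (2, -1): -78.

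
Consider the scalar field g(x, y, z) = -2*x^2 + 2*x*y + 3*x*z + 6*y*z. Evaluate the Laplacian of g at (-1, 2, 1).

∂²g/∂x² = -4
∂²g/∂y² = 0
∂²g/∂z² = 0
∇²g = -4
At (-1, 2, 1): -4.

-4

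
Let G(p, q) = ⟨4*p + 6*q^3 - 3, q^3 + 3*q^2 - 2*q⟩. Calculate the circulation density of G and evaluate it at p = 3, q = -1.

-18

∂G₂/∂p = 0
∂G₁/∂q = 18*q^2
Scalar curl = -18*q^2
At (3, -1): -18.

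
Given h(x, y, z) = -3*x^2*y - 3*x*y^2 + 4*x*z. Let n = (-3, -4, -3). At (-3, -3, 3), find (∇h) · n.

567

∂h/∂x = -6*x*y - 3*y^2 + 4*z
∂h/∂y = -3*x^2 - 6*x*y
∂h/∂z = 4*x
∇h at (-3, -3, 3) = (-69, -81, -12)
∇h · n = (-69)(-3) + (-81)(-4) + (-12)(-3) = 567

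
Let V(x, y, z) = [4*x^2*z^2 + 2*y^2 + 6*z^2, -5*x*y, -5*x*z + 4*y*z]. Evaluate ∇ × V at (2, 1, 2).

(∇×V)₁ = ∂V₃/∂y − ∂V₂/∂z = 4*z
(∇×V)₂ = ∂V₁/∂z − ∂V₃/∂x = 8*x^2*z + 17*z
(∇×V)₃ = ∂V₂/∂x − ∂V₁/∂y = -9*y
∇×V = (4*z, 8*x^2*z + 17*z, -9*y)
At (2, 1, 2): (8, 98, -9).

(8, 98, -9)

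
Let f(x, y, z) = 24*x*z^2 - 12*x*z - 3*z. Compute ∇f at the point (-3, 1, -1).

(36, 0, 177)

∂f/∂x = 24*z^2 - 12*z
∂f/∂y = 0
∂f/∂z = 48*x*z - 12*x - 3
∇f = (24*z^2 - 12*z, 0, 48*x*z - 12*x - 3)
At (-3, 1, -1): (36, 0, 177).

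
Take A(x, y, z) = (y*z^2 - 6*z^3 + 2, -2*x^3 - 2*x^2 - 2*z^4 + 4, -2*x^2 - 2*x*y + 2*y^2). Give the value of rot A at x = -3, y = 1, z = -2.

(-54, -86, -46)

(∇×A)₁ = ∂A₃/∂y − ∂A₂/∂z = -2*x + 4*y + 8*z^3
(∇×A)₂ = ∂A₁/∂z − ∂A₃/∂x = 4*x + 2*y*z + 2*y - 18*z^2
(∇×A)₃ = ∂A₂/∂x − ∂A₁/∂y = -6*x^2 - 4*x - z^2
∇×A = (-2*x + 4*y + 8*z^3, 4*x + 2*y*z + 2*y - 18*z^2, -6*x^2 - 4*x - z^2)
At (-3, 1, -2): (-54, -86, -46).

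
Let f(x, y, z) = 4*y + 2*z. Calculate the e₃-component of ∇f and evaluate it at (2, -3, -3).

2

(∇f)_3 = ∂f/∂z = 2
At (2, -3, -3): 2.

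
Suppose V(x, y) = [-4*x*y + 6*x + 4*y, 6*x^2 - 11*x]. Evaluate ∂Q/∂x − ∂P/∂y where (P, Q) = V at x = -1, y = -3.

-31

∂V₂/∂x = 12*x - 11
∂V₁/∂y = -4*x + 4
Scalar curl = 16*x - 15
At (-1, -3): -31.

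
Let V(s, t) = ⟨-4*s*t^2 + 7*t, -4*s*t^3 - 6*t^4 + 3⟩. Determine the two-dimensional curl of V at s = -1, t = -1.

∂V₂/∂s = -4*t^3
∂V₁/∂t = -8*s*t + 7
Scalar curl = 8*s*t - 4*t^3 - 7
At (-1, -1): 5.

5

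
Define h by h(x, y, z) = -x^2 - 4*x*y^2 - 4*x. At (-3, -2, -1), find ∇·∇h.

22

∂²h/∂x² = -2
∂²h/∂y² = -8*x
∂²h/∂z² = 0
∇²h = -8*x - 2
At (-3, -2, -1): 22.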